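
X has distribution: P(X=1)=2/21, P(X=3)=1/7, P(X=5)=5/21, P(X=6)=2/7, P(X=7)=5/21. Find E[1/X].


E[1/X] = sum(g(x)*P(x))
= 1*2/21 + 1/3*1/7 + 1/5*5/21 + 1/6*2/7 + 1/7*5/21
= 40/147

40/147


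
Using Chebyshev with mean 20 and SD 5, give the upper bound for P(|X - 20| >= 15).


k = 15/5 = 3
Chebyshev: P(|X-mu| >= k*sigma) <= 1/k^2 = 1/3^2 = 1/9

1/9


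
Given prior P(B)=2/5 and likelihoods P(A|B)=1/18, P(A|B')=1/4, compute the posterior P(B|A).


P(A) = P(A|B)P(B) + P(A|B')P(B') = 1/18*2/5 + 1/4*3/5 = 31/180
P(B|A) = P(A|B)P(B)/P(A) = (1/45)/(31/180) = 4/31

4/31


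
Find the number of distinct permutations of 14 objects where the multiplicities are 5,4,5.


14! = 87178291200
Denominator: 5!=120 * 4!=24 * 5!=120
Coefficient = 87178291200 / 345600 = 252252

252252


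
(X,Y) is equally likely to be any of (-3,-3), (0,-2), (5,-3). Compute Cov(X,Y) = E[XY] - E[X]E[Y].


E[X]=2/3, E[Y]=-8/3, E[XY]=-2
Cov(X,Y) = E[XY] - E[X]E[Y] = -2 - 2/3*-8/3 = -2/9

-2/9


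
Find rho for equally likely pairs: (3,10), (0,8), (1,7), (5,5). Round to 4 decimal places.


Cov(X,Y) = -1.3750, Var(X) = 3.6875, Var(Y) = 3.2500
rho = Cov/(sqrt(VarX)*sqrt(VarY)) = -0.3972

-0.3972


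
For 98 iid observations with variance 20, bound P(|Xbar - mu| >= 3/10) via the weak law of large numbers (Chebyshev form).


Var(Xbar) = Var(X)/n = 20/98
Chebyshev: P(|Xbar-mu| >= 3/10) <= Var(Xbar)/(3/10)^2 = (10/49)/(9/100) = 1000/441
Bound exceeds 1, so trivial bound: 1

1


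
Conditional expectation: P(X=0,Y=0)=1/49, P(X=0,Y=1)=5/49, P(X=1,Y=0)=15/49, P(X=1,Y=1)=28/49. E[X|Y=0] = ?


P(Y=0) = 16/49
E[X|Y=0] = (0*1 + 1*15)/16 = 15/16

15/16


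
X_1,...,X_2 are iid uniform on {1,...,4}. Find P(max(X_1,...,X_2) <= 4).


P(max <= 4) = P(all X_i <= 4) = (P(X_1 <= 4))^2
= (4/4)^2 = 1^2 = 1

1


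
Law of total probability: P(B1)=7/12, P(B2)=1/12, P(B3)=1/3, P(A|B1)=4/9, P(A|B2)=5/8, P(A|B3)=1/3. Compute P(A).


P(A) = P(A|B1)P(B1) + P(A|B2)P(B2) + P(A|B3)P(B3)
= 4/9*7/12 + 5/8*1/12 + 1/3*1/3
= 7/27 + 5/96 + 1/9 = 365/864

365/864


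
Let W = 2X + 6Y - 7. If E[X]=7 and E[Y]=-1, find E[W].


E[2X + 6Y - 7] = 2*E[X] + 6*E[Y] - 7
= (2)*(7) + (6)*(-1) + (-7)
= 14 - 6 - 7 = 1

1


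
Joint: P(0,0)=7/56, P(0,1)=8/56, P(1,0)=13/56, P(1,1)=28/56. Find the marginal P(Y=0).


P(Y=0) = P(0,0)+P(1,0) = 7/56 + 13/56 = 20/56 = 5/14

5/14


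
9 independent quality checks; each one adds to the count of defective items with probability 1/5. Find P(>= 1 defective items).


P(at least one) = 1 - P(none)
P(none) = (1 - 1/5)^9 = (4/5)^9 = 262144/1953125
P(at least one) = 1 - 262144/1953125 = 1690981/1953125

1690981/1953125


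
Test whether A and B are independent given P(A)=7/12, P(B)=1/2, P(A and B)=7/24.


P(A)*P(B) = 7/12*1/2 = 7/24
P(A∩B) = 7/24, which equals P(A)P(B), so independent

Yes, A and B are independent


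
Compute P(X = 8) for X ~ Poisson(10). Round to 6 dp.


P(X=8) = e^(-10) * 10^8 / 8!
≈ 0.00004539992976 * 100000000 / 40320
≈ 0.112599

0.112599


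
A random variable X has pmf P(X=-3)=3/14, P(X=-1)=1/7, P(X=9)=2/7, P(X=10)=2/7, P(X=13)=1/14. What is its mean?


E[X] = sum(x * P(x))
= -3*3/14 - 1*1/7 + 9*2/7 + 10*2/7 + 13*1/14
= 39/7

39/7


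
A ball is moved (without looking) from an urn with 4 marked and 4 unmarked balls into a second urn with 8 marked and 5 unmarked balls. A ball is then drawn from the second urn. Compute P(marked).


P(transfer marked) = 4/8 = 1/2; P(transfer unmarked) = 1/2
If marked transferred: Urn II has 9 marked of 14, so P(marked|marked moved) = 9/14
If unmarked transferred: Urn II has 8 marked of 14, so P(marked|unmarked moved) = 4/7
By total probability: P(marked) = 1/2*9/14 + 1/2*4/7 = 17/28

17/28


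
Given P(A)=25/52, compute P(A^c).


P(A') = 1 - P(A) = 1 - 25/52 = 27/52

27/52


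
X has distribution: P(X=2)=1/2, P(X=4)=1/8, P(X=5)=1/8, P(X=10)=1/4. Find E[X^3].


E[X^3] = sum(g(x)*P(x))
= 8*1/2 + 64*1/8 + 125*1/8 + 1000*1/4
= 2221/8

2221/8


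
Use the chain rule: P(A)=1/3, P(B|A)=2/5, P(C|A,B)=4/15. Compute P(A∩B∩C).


P(A∩B∩C) = P(A) * P(B|A) * P(C|A∩B)
= 1/3 * 2/5 * 4/15
= 2/15 * 4/15 = 8/225

8/225


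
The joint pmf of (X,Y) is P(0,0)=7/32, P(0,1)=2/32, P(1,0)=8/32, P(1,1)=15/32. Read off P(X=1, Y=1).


Read from table: P(X=1, Y=1) = 15/32

15/32


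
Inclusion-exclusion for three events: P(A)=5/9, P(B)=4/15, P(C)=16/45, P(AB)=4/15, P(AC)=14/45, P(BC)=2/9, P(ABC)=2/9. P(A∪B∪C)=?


P(A∪B∪C) = P(A)+P(B)+P(C) - P(AB)-P(AC)-P(BC) + P(ABC)
= 5/9+4/15+16/45 - 4/15-14/45-2/9 + 2/9
= 3/5

3/5


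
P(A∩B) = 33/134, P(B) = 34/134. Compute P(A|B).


P(A|B) = P(A∩B)/P(B) = (33/134)/(34/134) = 33/34

33/34


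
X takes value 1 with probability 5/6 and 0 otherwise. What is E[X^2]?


For Bernoulli: X in {0,1}
E[X^2] = 0^2*(1-5/6) + 1^2*5/6 = 5/6

5/6


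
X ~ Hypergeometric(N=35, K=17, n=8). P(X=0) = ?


P(X=0) = C(17,0)*C(18,8) / C(35,8)
= 1*43758 / 23535820
= 43758/23535820 = 117/62930

117/62930


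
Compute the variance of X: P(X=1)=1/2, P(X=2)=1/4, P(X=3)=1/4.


E[X] = 7/4, E[X^2] = 15/4
Var(X) = E[X^2] - (E[X])^2 = 15/4 - (7/4)^2 = 11/16

11/16


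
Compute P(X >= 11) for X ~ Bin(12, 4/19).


P(X>=11) = P(X=11) + P(X=12)
= 754974720/2213314919066161 + 16777216/2213314919066161
= 771751936/2213314919066161

771751936/2213314919066161


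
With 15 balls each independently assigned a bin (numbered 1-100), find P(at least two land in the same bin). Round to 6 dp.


P(all different) = prod((100-i)/100 for i=0..14) = 0.331284
P(at least one match) = 1 - 0.331284 = 0.668716

0.668716


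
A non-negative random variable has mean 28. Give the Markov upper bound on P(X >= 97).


Markov: P(X >= a) <= E[X]/a
P(X >= 97) <= 28/97

28/97


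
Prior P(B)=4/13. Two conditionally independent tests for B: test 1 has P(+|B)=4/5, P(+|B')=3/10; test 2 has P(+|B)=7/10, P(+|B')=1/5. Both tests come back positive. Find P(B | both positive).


After test 1: P(+) = 4/5*4/13 + 3/10*9/13 = 59/130
P(B|+) = (16/65)/(59/130) = 32/59
After test 2 (use post1 as new prior): P(+) = 7/10*32/59 + 1/5*27/59 = 139/295
P(B|+,+) = (112/295)/(139/295) = 112/139

112/139


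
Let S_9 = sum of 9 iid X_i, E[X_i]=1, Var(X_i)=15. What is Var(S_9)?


By independence, Var(S_n) = n*Var(X_1) = 9*15 = 135

135


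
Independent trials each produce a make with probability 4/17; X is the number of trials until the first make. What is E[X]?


For geometric (trials until first success), E[X] = 1/p = 1/(4/17) = 17/4

17/4


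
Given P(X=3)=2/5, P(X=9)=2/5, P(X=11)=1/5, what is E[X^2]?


E[X^2] = sum(g(x)*P(x))
= 9*2/5 + 81*2/5 + 121*1/5
= 301/5

301/5


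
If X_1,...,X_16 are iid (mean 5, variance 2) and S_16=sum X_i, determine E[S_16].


E[S_n] = n*E[X_1] = 16*5 = 80

80


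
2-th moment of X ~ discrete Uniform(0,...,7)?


E[X^2] = (1/8) * sum(x^2 for x=0..7)
= 140/8 = 35/2

35/2


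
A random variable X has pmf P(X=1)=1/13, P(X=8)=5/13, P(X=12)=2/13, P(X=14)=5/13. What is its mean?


E[X] = sum(x * P(x))
= 1*1/13 + 8*5/13 + 12*2/13 + 14*5/13
= 135/13

135/13


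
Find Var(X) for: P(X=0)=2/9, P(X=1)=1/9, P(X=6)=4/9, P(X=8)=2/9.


E[X] = 41/9, E[X^2] = 91/3
Var(X) = E[X^2] - (E[X])^2 = 91/3 - (41/9)^2 = 776/81

776/81


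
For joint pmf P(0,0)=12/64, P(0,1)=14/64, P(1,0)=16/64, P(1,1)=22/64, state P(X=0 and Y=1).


Read from table: P(X=0, Y=1) = 14/64 = 7/32

7/32


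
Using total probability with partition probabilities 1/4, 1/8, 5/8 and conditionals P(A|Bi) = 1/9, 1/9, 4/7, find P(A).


P(A) = P(A|B1)P(B1) + P(A|B2)P(B2) + P(A|B3)P(B3)
= 1/9*1/4 + 1/9*1/8 + 4/7*5/8
= 1/36 + 1/72 + 5/14 = 67/168

67/168


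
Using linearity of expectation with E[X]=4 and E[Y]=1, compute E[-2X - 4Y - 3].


E[-2X - 4Y - 3] = -2*E[X] - 4*E[Y] - 3
= (-2)*(4) + (-4)*(1) + (-3)
= -8 - 4 - 3 = -15

-15


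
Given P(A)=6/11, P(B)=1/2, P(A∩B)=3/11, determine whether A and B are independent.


P(A)*P(B) = 6/11*1/2 = 3/11
P(A∩B) = 3/11, which equals P(A)P(B), so independent

Yes, A and B are independent


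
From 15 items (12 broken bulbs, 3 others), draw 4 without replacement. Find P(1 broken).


P(X=1) = C(12,1)*C(3,3) / C(15,4)
= 12*1 / 1365
= 12/1365 = 4/455

4/455


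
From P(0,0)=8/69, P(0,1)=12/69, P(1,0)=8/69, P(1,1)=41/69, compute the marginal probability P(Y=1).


P(Y=1) = P(0,1)+P(1,1) = 12/69 + 41/69 = 53/69

53/69


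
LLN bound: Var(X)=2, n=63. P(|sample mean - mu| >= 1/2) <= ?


Var(Xbar) = Var(X)/n = 2/63
Chebyshev: P(|Xbar-mu| >= 1/2) <= Var(Xbar)/(1/2)^2 = (2/63)/(1/4) = 8/63

8/63


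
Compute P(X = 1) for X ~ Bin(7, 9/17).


P(X=1) = C(7,1) * p^1 * (1-p)^6
= 7 * 9/17 * 262144/24137569
= 16515072/410338673

16515072/410338673


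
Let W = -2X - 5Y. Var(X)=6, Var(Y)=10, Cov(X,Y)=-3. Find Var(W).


Var(-2X - 5Y) = (-2)^2*Var(X) + (-5)^2*Var(Y) + 2*(-2)*(-5)*Cov(X,Y)
= 4*6 + 25*10 + 20*(-3)
= 24 + 250 - 60 = 214

214


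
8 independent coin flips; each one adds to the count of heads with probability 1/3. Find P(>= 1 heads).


P(at least one) = 1 - P(none)
P(none) = (1 - 1/3)^8 = (2/3)^8 = 256/6561
P(at least one) = 1 - 256/6561 = 6305/6561

6305/6561


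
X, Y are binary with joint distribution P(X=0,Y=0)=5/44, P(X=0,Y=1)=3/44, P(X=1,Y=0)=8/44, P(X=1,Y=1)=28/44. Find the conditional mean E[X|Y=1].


P(Y=1) = 31/44
E[X|Y=1] = (0*3 + 1*28)/31 = 28/31

28/31


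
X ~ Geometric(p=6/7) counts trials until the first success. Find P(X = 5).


P(X=5) = (1-p)^4 * p = (1/7)^4 * 6/7
= 1/2401 * 6/7 = 6/16807

6/16807


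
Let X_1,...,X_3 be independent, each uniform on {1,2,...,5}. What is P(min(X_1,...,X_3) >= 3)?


P(min >= 3) = P(all X_i >= 3) = (P(X_1 >= 3))^3
= (3/5)^3 = 27/125

27/125


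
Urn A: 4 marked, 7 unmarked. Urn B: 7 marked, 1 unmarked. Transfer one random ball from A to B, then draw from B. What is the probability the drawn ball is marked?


P(transfer marked) = 4/11; P(transfer unmarked) = 7/11
If marked transferred: Urn II has 8 marked of 9, so P(marked|marked moved) = 8/9
If unmarked transferred: Urn II has 7 marked of 9, so P(marked|unmarked moved) = 7/9
By total probability: P(marked) = 4/11*8/9 + 7/11*7/9 = 9/11

9/11


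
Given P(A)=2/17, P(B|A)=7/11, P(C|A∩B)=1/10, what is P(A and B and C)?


P(A∩B∩C) = P(A) * P(B|A) * P(C|A∩B)
= 2/17 * 7/11 * 1/10
= 14/187 * 1/10 = 7/935

7/935


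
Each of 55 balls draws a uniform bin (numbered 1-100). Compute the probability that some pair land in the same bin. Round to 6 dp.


P(all different) = prod((100-i)/100 for i=0..54) = 0.000000
P(at least one match) = 1 - 0.000000 = 1.000000

1.000000


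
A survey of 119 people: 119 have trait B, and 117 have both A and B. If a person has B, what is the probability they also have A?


P(A|B) = P(A∩B)/P(B) = (117/119)/(119/119) = 117/119

117/119


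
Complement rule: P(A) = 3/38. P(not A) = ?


P(A') = 1 - P(A) = 1 - 3/38 = 35/38

35/38


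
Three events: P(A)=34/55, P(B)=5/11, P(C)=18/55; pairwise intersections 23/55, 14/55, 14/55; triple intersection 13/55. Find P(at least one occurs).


P(A∪B∪C) = P(A)+P(B)+P(C) - P(AB)-P(AC)-P(BC) + P(ABC)
= 34/55+5/11+18/55 - 23/55-14/55-14/55 + 13/55
= 39/55

39/55


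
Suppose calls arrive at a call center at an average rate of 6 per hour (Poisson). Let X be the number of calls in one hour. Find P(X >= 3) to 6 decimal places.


P(X>=3) = 1 - P(X<=2) = 1 - (e^(-6)*6^0/0! + e^(-6)*6^1/1! + e^(-6)*6^2/2!)
≈ 1 - (0.0024787522 + 0.0148725131 + 0.0446175392)
= 1 - 0.0619688045 = 0.9380311955
≈ 0.938031

0.938031


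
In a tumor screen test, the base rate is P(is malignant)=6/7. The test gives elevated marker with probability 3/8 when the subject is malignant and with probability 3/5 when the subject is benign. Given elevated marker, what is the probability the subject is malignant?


P(A) = P(A|B)P(B) + P(A|B')P(B') = 3/8*6/7 + 3/5*1/7 = 57/140
P(B|A) = P(A|B)P(B)/P(A) = (9/28)/(57/140) = 15/19

15/19


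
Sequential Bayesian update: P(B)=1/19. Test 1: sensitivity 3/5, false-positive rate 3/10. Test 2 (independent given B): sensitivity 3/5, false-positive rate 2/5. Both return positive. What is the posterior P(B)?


After test 1: P(+) = 3/5*1/19 + 3/10*18/19 = 6/19
P(B|+) = (3/95)/(6/19) = 1/10
After test 2 (use post1 as new prior): P(+) = 3/5*1/10 + 2/5*9/10 = 21/50
P(B|+,+) = (3/50)/(21/50) = 1/7

1/7


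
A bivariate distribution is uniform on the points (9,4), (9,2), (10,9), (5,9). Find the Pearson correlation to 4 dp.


Cov(X,Y) = -2.2500, Var(X) = 3.6875, Var(Y) = 9.5000
rho = Cov/(sqrt(VarX)*sqrt(VarY)) = -0.3801

-0.3801


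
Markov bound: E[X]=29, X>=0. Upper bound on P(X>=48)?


Markov: P(X >= a) <= E[X]/a
P(X >= 48) <= 29/48

29/48


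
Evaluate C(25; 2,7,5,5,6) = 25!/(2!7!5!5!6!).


25! = 15511210043330985984000000
Denominator: 2!=2 * 7!=5040 * 5!=120 * 5!=120 * 6!=720
Coefficient = 15511210043330985984000000 / 104509440000 = 148419224553600

148419224553600


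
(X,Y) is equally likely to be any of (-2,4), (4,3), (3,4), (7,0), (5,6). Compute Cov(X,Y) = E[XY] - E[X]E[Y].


E[X]=17/5, E[Y]=17/5, E[XY]=46/5
Cov(X,Y) = E[XY] - E[X]E[Y] = 46/5 - 17/5*17/5 = -59/25

-59/25


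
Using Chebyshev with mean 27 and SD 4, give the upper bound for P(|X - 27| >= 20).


k = 20/4 = 5
Chebyshev: P(|X-mu| >= k*sigma) <= 1/k^2 = 1/5^2 = 1/25

1/25


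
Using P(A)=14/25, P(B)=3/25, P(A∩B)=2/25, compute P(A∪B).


P(A∪B) = P(A) + P(B) - P(A∩B)
= 14/25 + 3/25 - 2/25 = 3/5

3/5


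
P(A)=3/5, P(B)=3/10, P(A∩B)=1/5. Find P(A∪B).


P(A∪B) = P(A) + P(B) - P(A∩B)
= 3/5 + 3/10 - 1/5 = 7/10

7/10


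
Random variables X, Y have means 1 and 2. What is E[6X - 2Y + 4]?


E[6X - 2Y + 4] = 6*E[X] - 2*E[Y] + 4
= (6)*(1) + (-2)*(2) + (4)
= 6 - 4 + 4 = 6

6


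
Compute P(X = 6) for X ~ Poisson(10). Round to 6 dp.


P(X=6) = e^(-10) * 10^6 / 6!
≈ 0.00004539992976 * 1000000 / 720
≈ 0.063055

0.063055


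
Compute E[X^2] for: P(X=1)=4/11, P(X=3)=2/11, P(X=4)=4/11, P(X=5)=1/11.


E[X^2] = sum(x^2 * P(x))
= 1*4/11 + 9*2/11 + 16*4/11 + 25*1/11
= 111/11

111/11


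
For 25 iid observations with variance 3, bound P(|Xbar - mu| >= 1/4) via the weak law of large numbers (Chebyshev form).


Var(Xbar) = Var(X)/n = 3/25
Chebyshev: P(|Xbar-mu| >= 1/4) <= Var(Xbar)/(1/4)^2 = (3/25)/(1/16) = 48/25
Bound exceeds 1, so trivial bound: 1

1


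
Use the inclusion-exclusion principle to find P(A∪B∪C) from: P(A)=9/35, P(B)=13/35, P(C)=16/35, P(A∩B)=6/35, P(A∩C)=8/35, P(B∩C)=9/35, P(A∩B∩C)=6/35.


P(A∪B∪C) = P(A)+P(B)+P(C) - P(AB)-P(AC)-P(BC) + P(ABC)
= 9/35+13/35+16/35 - 6/35-8/35-9/35 + 6/35
= 3/5

3/5


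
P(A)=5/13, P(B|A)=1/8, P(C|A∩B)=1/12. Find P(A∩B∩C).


P(A∩B∩C) = P(A) * P(B|A) * P(C|A∩B)
= 5/13 * 1/8 * 1/12
= 5/104 * 1/12 = 5/1248

5/1248


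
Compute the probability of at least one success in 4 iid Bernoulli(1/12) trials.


P(at least one) = 1 - P(none)
P(none) = (1 - 1/12)^4 = (11/12)^4 = 14641/20736
P(at least one) = 1 - 14641/20736 = 6095/20736

6095/20736


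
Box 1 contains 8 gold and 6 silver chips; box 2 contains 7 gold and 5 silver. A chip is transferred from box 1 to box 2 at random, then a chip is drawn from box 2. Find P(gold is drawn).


P(transfer gold) = 8/14 = 4/7; P(transfer silver) = 3/7
If gold transferred: Urn II has 8 gold of 13, so P(gold|gold moved) = 8/13
If silver transferred: Urn II has 7 gold of 13, so P(gold|silver moved) = 7/13
By total probability: P(gold) = 4/7*8/13 + 3/7*7/13 = 53/91

53/91


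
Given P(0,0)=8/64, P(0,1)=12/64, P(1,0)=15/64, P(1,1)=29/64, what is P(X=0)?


P(X=0) = P(0,0)+P(0,1) = 8/64 + 12/64 = 20/64 = 5/16

5/16


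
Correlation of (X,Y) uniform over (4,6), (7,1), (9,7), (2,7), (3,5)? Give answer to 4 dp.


Cov(X,Y) = -1.4000, Var(X) = 6.8000, Var(Y) = 4.9600
rho = Cov/(sqrt(VarX)*sqrt(VarY)) = -0.2411

-0.2411


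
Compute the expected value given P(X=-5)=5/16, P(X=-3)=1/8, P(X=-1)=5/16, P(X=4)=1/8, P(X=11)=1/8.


E[X] = sum(x * P(x))
= -5*5/16 - 3*1/8 - 1*5/16 + 4*1/8 + 11*1/8
= -3/8

-3/8


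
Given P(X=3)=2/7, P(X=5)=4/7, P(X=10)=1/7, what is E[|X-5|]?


E[|X-5|] = sum(g(x)*P(x))
= 2*2/7 + 0*4/7 + 5*1/7
= 9/7

9/7


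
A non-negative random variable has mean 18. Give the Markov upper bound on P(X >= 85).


Markov: P(X >= a) <= E[X]/a
P(X >= 85) <= 18/85

18/85


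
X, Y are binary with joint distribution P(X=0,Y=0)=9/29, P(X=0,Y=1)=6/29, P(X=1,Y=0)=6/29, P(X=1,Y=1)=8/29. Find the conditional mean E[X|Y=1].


P(Y=1) = 14/29
E[X|Y=1] = (0*6 + 1*8)/14 = 8/14 = 4/7

4/7


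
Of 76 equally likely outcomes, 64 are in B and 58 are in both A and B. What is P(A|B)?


P(A|B) = P(A∩B)/P(B) = (58/76)/(64/76) = 58/64 = 29/32

29/32


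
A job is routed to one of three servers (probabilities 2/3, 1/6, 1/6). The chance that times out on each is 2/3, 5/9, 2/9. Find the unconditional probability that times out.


P(A) = P(A|B1)P(B1) + P(A|B2)P(B2) + P(A|B3)P(B3)
= 2/3*2/3 + 5/9*1/6 + 2/9*1/6
= 4/9 + 5/54 + 1/27 = 31/54

31/54


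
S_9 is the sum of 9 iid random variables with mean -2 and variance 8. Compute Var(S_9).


By independence, Var(S_n) = n*Var(X_1) = 9*8 = 72

72


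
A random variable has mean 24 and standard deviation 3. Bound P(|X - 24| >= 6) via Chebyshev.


k = 6/3 = 2
Chebyshev: P(|X-mu| >= k*sigma) <= 1/k^2 = 1/2^2 = 1/4

1/4


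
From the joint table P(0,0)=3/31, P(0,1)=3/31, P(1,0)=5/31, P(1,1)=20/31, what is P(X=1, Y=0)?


Read from table: P(X=1, Y=0) = 5/31

5/31


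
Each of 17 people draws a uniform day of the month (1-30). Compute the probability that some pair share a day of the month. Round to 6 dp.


P(all different) = prod((30-i)/30 for i=0..16) = 0.003299
P(at least one match) = 1 - 0.003299 = 0.996701

0.996701


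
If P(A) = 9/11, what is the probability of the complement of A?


P(A') = 1 - P(A) = 1 - 9/11 = 2/11

2/11


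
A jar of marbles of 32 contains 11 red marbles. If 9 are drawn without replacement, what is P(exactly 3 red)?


P(X=3) = C(11,3)*C(21,6) / C(32,9)
= 165*54264 / 28048800
= 8953560/28048800 = 74613/233740

74613/233740


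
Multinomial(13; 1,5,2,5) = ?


13! = 6227020800
Denominator: 1!=1 * 5!=120 * 2!=2 * 5!=120
Coefficient = 6227020800 / 28800 = 216216

216216


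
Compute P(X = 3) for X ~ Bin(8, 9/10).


P(X=3) = C(8,3) * p^3 * (1-p)^5
= 56 * 729/1000 * 1/100000
= 5103/12500000

5103/12500000


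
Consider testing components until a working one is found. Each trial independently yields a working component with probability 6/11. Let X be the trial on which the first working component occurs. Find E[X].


For geometric (trials until first success), E[X] = 1/p = 1/(6/11) = 11/6

11/6


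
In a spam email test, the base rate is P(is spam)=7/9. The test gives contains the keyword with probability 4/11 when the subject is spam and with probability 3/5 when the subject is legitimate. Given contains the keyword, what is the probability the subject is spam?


P(A) = P(A|B)P(B) + P(A|B')P(B') = 4/11*7/9 + 3/5*2/9 = 206/495
P(B|A) = P(A|B)P(B)/P(A) = (28/99)/(206/495) = 70/103

70/103


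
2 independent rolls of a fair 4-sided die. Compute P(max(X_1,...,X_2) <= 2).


P(max <= 2) = P(all X_i <= 2) = (P(X_1 <= 2))^2
= (2/4)^2 = (1/2)^2 = 1/4

1/4


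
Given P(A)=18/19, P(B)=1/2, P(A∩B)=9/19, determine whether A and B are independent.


P(A)*P(B) = 18/19*1/2 = 9/19
P(A∩B) = 9/19, which equals P(A)P(B), so independent

Yes, A and B are independent


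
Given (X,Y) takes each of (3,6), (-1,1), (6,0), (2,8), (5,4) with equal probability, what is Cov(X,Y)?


E[X]=3, E[Y]=19/5, E[XY]=53/5
Cov(X,Y) = E[XY] - E[X]E[Y] = 53/5 - 3*19/5 = -4/5

-4/5


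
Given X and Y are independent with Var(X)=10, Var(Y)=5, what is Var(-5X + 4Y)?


Independence => Cov(X,Y)=0
Var(-5X + 4Y) = (-5)^2*Var(X) + 4^2*Var(Y)
= 25*10 + 16*5 = 330

330


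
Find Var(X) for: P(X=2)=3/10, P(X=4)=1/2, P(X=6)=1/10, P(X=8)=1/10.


E[X] = 4, E[X^2] = 96/5
Var(X) = E[X^2] - (E[X])^2 = 96/5 - (4)^2 = 16/5

16/5


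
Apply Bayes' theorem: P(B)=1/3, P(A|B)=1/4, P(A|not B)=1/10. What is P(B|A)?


P(A) = P(A|B)P(B) + P(A|B')P(B') = 1/4*1/3 + 1/10*2/3 = 3/20
P(B|A) = P(A|B)P(B)/P(A) = (1/12)/(3/20) = 5/9

5/9


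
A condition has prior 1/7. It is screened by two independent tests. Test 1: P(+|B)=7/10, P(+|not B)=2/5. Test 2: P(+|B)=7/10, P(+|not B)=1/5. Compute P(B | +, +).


After test 1: P(+) = 7/10*1/7 + 2/5*6/7 = 31/70
P(B|+) = (1/10)/(31/70) = 7/31
After test 2 (use post1 as new prior): P(+) = 7/10*7/31 + 1/5*24/31 = 97/310
P(B|+,+) = (49/310)/(97/310) = 49/97

49/97


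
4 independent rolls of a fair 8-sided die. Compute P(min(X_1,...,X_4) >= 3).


P(min >= 3) = P(all X_i >= 3) = (P(X_1 >= 3))^4
= (6/8)^4 = (3/4)^4 = 81/256

81/256


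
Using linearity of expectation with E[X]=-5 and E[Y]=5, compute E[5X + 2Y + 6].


E[5X + 2Y + 6] = 5*E[X] + 2*E[Y] + 6
= (5)*(-5) + (2)*(5) + (6)
= -25 + 10 + 6 = -9

-9


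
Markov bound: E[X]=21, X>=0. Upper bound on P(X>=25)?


Markov: P(X >= a) <= E[X]/a
P(X >= 25) <= 21/25

21/25


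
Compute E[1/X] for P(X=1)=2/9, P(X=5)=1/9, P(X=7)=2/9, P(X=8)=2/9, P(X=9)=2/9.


E[1/X] = sum(g(x)*P(x))
= 1*2/9 + 1/5*1/9 + 1/7*2/9 + 1/8*2/9 + 1/9*2/9
= 3727/11340

3727/11340


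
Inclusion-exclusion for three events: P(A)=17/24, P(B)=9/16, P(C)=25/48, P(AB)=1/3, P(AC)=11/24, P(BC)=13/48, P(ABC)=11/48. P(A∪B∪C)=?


P(A∪B∪C) = P(A)+P(B)+P(C) - P(AB)-P(AC)-P(BC) + P(ABC)
= 17/24+9/16+25/48 - 1/3-11/24-13/48 + 11/48
= 23/24

23/24


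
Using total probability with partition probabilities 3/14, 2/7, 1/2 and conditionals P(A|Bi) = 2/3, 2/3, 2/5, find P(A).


P(A) = P(A|B1)P(B1) + P(A|B2)P(B2) + P(A|B3)P(B3)
= 2/3*3/14 + 2/3*2/7 + 2/5*1/2
= 1/7 + 4/21 + 1/5 = 8/15

8/15


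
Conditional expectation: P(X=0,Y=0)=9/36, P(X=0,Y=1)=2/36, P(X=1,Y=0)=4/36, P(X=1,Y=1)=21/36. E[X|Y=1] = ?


P(Y=1) = 23/36
E[X|Y=1] = (0*2 + 1*21)/23 = 21/23

21/23


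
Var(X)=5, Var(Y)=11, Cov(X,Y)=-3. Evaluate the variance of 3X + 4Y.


Var(3X + 4Y) = 3^2*Var(X) + 4^2*Var(Y) + 2*3*4*Cov(X,Y)
= 9*5 + 16*11 + 24*(-3)
= 45 + 176 - 72 = 149

149


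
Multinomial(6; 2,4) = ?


6! = 720
Denominator: 2!=2 * 4!=24
Coefficient = 720 / 48 = 15

15


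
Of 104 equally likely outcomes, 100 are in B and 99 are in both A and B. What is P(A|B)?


P(A|B) = P(A∩B)/P(B) = (99/104)/(100/104) = 99/100

99/100


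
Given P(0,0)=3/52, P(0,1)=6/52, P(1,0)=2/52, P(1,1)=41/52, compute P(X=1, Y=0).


Read from table: P(X=1, Y=0) = 2/52 = 1/26

1/26


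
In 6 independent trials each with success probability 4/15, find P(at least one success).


P(at least one) = 1 - P(none)
P(none) = (1 - 4/15)^6 = (11/15)^6 = 1771561/11390625
P(at least one) = 1 - 1771561/11390625 = 9619064/11390625

9619064/11390625


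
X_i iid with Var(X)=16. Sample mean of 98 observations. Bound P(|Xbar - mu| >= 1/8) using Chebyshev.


Var(Xbar) = Var(X)/n = 16/98
Chebyshev: P(|Xbar-mu| >= 1/8) <= Var(Xbar)/(1/8)^2 = (8/49)/(1/64) = 512/49
Bound exceeds 1, so trivial bound: 1

1


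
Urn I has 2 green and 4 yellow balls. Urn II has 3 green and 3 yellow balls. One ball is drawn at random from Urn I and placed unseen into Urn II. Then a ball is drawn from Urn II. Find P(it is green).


P(transfer green) = 2/6 = 1/3; P(transfer yellow) = 2/3
If green transferred: Urn II has 4 green of 7, so P(green|green moved) = 4/7
If yellow transferred: Urn II has 3 green of 7, so P(green|yellow moved) = 3/7
By total probability: P(green) = 1/3*4/7 + 2/3*3/7 = 10/21

10/21


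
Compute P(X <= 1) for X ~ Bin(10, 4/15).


P(X<=1) = P(X=0) + P(X=1)
= 25937424601/576650390625 + 18863581528/115330078125
= 40085110747/192216796875

40085110747/192216796875


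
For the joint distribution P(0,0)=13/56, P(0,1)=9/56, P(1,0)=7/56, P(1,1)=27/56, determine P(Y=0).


P(Y=0) = P(0,0)+P(1,0) = 13/56 + 7/56 = 20/56 = 5/14

5/14


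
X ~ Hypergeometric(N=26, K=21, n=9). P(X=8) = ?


P(X=8) = C(21,8)*C(5,1) / C(26,9)
= 203490*5 / 3124550
= 1017450/3124550 = 1071/3289

1071/3289


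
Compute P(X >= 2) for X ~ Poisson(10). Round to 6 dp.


P(X>=2) = 1 - P(X<=1) = 1 - (e^(-10)*10^0/0! + e^(-10)*10^1/1!)
≈ 1 - (0.0000453999 + 0.0004539993)
= 1 - 0.0004993992 = 0.9995006008
≈ 0.999501

0.999501


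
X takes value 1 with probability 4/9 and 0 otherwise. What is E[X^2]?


For Bernoulli: X in {0,1}
E[X^2] = 0^2*(1-4/9) + 1^2*4/9 = 4/9

4/9


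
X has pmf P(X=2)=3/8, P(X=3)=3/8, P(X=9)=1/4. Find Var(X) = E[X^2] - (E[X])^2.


E[X] = 33/8, E[X^2] = 201/8
Var(X) = E[X^2] - (E[X])^2 = 201/8 - (33/8)^2 = 519/64

519/64


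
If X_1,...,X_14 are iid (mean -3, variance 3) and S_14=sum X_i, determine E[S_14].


E[S_n] = n*E[X_1] = 14*-3 = -42

-42


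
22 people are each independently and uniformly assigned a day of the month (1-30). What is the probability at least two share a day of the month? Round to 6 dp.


P(all different) = prod((30-i)/30 for i=0..21) = 0.000021
P(at least one match) = 1 - 0.000021 = 0.999979

0.999979


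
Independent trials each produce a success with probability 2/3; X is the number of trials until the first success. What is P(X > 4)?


P(X > 4) = P(first 4 trials all fail) = (1-p)^4 = (1/3)^4 = 1/81

1/81


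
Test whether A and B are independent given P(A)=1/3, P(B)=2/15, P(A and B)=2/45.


P(A)*P(B) = 1/3*2/15 = 2/45
P(A∩B) = 2/45, which equals P(A)P(B), so independent

Yes, A and B are independent


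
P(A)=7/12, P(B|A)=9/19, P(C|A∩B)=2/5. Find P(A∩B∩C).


P(A∩B∩C) = P(A) * P(B|A) * P(C|A∩B)
= 7/12 * 9/19 * 2/5
= 21/76 * 2/5 = 21/190

21/190


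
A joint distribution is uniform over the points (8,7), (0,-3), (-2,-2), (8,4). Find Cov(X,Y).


E[X]=7/2, E[Y]=3/2, E[XY]=23
Cov(X,Y) = E[XY] - E[X]E[Y] = 23 - 7/2*3/2 = 71/4

71/4


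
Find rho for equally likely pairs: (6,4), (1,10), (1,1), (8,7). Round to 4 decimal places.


Cov(X,Y) = 0.7500, Var(X) = 9.5000, Var(Y) = 11.2500
rho = Cov/(sqrt(VarX)*sqrt(VarY)) = 0.0725

0.0725


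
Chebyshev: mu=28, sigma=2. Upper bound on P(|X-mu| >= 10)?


k = 10/2 = 5
Chebyshev: P(|X-mu| >= k*sigma) <= 1/k^2 = 1/5^2 = 1/25

1/25


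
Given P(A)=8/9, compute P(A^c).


P(A') = 1 - P(A) = 1 - 8/9 = 1/9

1/9


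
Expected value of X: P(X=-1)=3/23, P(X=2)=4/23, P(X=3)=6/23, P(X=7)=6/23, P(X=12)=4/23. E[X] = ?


E[X] = sum(x * P(x))
= -1*3/23 + 2*4/23 + 3*6/23 + 7*6/23 + 12*4/23
= 113/23

113/23


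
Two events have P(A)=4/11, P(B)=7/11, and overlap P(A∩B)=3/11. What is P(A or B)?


P(A∪B) = P(A) + P(B) - P(A∩B)
= 4/11 + 7/11 - 3/11 = 8/11

8/11


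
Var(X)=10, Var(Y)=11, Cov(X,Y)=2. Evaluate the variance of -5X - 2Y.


Var(-5X - 2Y) = (-5)^2*Var(X) + (-2)^2*Var(Y) + 2*(-5)*(-2)*Cov(X,Y)
= 25*10 + 4*11 + 20*2
= 250 + 44 + 40 = 334

334


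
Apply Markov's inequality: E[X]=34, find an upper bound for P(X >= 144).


Markov: P(X >= a) <= E[X]/a
P(X >= 144) <= 34/144 = 17/72

17/72


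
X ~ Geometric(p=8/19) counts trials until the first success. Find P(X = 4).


P(X=4) = (1-p)^3 * p = (11/19)^3 * 8/19
= 1331/6859 * 8/19 = 10648/130321

10648/130321


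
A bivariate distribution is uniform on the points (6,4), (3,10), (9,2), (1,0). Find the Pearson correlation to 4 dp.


Cov(X,Y) = -1.0000, Var(X) = 9.1875, Var(Y) = 14.0000
rho = Cov/(sqrt(VarX)*sqrt(VarY)) = -0.0882

-0.0882


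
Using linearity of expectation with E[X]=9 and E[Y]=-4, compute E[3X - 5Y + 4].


E[3X - 5Y + 4] = 3*E[X] - 5*E[Y] + 4
= (3)*(9) + (-5)*(-4) + (4)
= 27 + 20 + 4 = 51

51


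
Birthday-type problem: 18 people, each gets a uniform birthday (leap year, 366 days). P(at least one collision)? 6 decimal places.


P(all different) = prod((366-i)/366 for i=0..17) = 0.653862
P(at least one match) = 1 - 0.653862 = 0.346138

0.346138


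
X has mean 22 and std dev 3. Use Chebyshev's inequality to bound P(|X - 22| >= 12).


k = 12/3 = 4
Chebyshev: P(|X-mu| >= k*sigma) <= 1/k^2 = 1/4^2 = 1/16

1/16


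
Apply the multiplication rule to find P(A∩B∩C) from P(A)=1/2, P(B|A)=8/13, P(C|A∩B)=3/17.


P(A∩B∩C) = P(A) * P(B|A) * P(C|A∩B)
= 1/2 * 8/13 * 3/17
= 4/13 * 3/17 = 12/221

12/221


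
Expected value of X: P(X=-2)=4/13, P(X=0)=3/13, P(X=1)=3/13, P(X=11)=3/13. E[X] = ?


E[X] = sum(x * P(x))
= -2*4/13 + 0*3/13 + 1*3/13 + 11*3/13
= 28/13

28/13


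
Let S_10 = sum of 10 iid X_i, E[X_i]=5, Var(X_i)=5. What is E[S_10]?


E[S_n] = n*E[X_1] = 10*5 = 50

50


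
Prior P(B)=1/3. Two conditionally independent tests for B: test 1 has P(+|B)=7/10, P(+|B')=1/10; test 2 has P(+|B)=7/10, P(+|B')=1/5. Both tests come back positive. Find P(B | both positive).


After test 1: P(+) = 7/10*1/3 + 1/10*2/3 = 3/10
P(B|+) = (7/30)/(3/10) = 7/9
After test 2 (use post1 as new prior): P(+) = 7/10*7/9 + 1/5*2/9 = 53/90
P(B|+,+) = (49/90)/(53/90) = 49/53

49/53


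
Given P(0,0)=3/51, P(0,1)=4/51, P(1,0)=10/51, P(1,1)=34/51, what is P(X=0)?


P(X=0) = P(0,0)+P(0,1) = 3/51 + 4/51 = 7/51

7/51


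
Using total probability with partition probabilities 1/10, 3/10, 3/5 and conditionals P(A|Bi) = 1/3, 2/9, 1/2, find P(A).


P(A) = P(A|B1)P(B1) + P(A|B2)P(B2) + P(A|B3)P(B3)
= 1/3*1/10 + 2/9*3/10 + 1/2*3/5
= 1/30 + 1/15 + 3/10 = 2/5

2/5


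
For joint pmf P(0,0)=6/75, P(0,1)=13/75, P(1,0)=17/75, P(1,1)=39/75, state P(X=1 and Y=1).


Read from table: P(X=1, Y=1) = 39/75 = 13/25

13/25


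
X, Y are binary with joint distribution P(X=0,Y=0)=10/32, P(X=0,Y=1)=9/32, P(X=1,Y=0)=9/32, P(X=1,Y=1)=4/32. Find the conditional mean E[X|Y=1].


P(Y=1) = 13/32
E[X|Y=1] = (0*9 + 1*4)/13 = 4/13

4/13


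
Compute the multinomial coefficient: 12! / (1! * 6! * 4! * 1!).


12! = 479001600
Denominator: 1!=1 * 6!=720 * 4!=24 * 1!=1
Coefficient = 479001600 / 17280 = 27720

27720


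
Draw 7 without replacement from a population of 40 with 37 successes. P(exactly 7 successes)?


P(X=7) = C(37,7)*C(3,0) / C(40,7)
= 10295472*1 / 18643560
= 10295472/18643560 = 682/1235

682/1235


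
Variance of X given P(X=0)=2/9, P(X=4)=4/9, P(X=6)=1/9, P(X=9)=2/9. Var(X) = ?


E[X] = 40/9, E[X^2] = 262/9
Var(X) = E[X^2] - (E[X])^2 = 262/9 - (40/9)^2 = 758/81

758/81


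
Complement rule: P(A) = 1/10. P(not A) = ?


P(A') = 1 - P(A) = 1 - 1/10 = 9/10

9/10


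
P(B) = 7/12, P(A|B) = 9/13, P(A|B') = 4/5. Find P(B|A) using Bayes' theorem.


P(A) = P(A|B)P(B) + P(A|B')P(B') = 9/13*7/12 + 4/5*5/12 = 115/156
P(B|A) = P(A|B)P(B)/P(A) = (21/52)/(115/156) = 63/115

63/115


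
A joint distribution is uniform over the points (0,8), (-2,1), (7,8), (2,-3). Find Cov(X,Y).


E[X]=7/4, E[Y]=7/2, E[XY]=12
Cov(X,Y) = E[XY] - E[X]E[Y] = 12 - 7/4*7/2 = 47/8

47/8


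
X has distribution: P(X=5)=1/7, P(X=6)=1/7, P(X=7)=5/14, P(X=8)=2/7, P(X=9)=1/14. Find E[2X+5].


E[2X+5] = sum(g(x)*P(x))
= 15*1/7 + 17*1/7 + 19*5/14 + 21*2/7 + 23*1/14
= 19

19


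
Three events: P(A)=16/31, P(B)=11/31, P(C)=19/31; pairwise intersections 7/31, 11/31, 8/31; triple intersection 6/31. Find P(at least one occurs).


P(A∪B∪C) = P(A)+P(B)+P(C) - P(AB)-P(AC)-P(BC) + P(ABC)
= 16/31+11/31+19/31 - 7/31-11/31-8/31 + 6/31
= 26/31

26/31


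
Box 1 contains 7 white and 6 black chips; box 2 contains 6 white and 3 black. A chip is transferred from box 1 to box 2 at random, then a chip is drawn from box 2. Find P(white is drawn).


P(transfer white) = 7/13; P(transfer black) = 6/13
If white transferred: Urn II has 7 white of 10, so P(white|white moved) = 7/10
If black transferred: Urn II has 6 white of 10, so P(white|black moved) = 3/5
By total probability: P(white) = 7/13*7/10 + 6/13*3/5 = 17/26

17/26


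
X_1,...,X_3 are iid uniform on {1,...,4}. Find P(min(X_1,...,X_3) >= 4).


P(min >= 4) = P(all X_i >= 4) = (P(X_1 >= 4))^3
= (1/4)^3 = 1/64

1/64


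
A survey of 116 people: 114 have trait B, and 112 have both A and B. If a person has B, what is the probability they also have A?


P(A|B) = P(A∩B)/P(B) = (112/116)/(114/116) = 112/114 = 56/57

56/57


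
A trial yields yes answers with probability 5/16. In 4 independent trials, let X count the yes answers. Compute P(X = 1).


P(X=1) = C(4,1) * p^1 * (1-p)^3
= 4 * 5/16 * 1331/4096
= 6655/16384

6655/16384


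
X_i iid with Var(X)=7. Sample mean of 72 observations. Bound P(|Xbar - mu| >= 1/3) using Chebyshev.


Var(Xbar) = Var(X)/n = 7/72
Chebyshev: P(|Xbar-mu| >= 1/3) <= Var(Xbar)/(1/3)^2 = (7/72)/(1/9) = 7/8

7/8


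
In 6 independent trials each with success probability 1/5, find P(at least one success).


P(at least one) = 1 - P(none)
P(none) = (1 - 1/5)^6 = (4/5)^6 = 4096/15625
P(at least one) = 1 - 4096/15625 = 11529/15625

11529/15625


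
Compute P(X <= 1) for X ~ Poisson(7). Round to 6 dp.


P(X<=1) = e^(-7)*7^0/0! + e^(-7)*7^1/1!
≈ 0.0009118820 + 0.0063831738
= 0.0072950558
≈ 0.007295

0.007295


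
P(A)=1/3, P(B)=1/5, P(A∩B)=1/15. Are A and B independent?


P(A)*P(B) = 1/3*1/5 = 1/15
P(A∩B) = 1/15, which equals P(A)P(B), so independent

Yes, A and B are independent


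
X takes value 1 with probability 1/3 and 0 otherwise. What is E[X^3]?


For Bernoulli: X in {0,1}
E[X^3] = 0^3*(1-1/3) + 1^3*1/3 = 1/3

1/3


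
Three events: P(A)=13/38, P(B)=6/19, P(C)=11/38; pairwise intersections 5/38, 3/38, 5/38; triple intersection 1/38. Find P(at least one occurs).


P(A∪B∪C) = P(A)+P(B)+P(C) - P(AB)-P(AC)-P(BC) + P(ABC)
= 13/38+6/19+11/38 - 5/38-3/38-5/38 + 1/38
= 12/19

12/19


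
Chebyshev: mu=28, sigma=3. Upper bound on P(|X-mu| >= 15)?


k = 15/3 = 5
Chebyshev: P(|X-mu| >= k*sigma) <= 1/k^2 = 1/5^2 = 1/25

1/25


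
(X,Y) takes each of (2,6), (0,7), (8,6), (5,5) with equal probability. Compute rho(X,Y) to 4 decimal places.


Cov(X,Y) = -1.2500, Var(X) = 9.1875, Var(Y) = 0.5000
rho = Cov/(sqrt(VarX)*sqrt(VarY)) = -0.5832

-0.5832


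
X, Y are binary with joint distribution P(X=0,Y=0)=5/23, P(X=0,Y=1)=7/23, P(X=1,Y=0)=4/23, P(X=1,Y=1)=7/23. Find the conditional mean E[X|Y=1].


P(Y=1) = 14/23
E[X|Y=1] = (0*7 + 1*7)/14 = 7/14 = 1/2

1/2


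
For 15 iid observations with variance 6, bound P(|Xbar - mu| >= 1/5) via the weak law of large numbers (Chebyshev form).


Var(Xbar) = Var(X)/n = 6/15
Chebyshev: P(|Xbar-mu| >= 1/5) <= Var(Xbar)/(1/5)^2 = (2/5)/(1/25) = 10
Bound exceeds 1, so trivial bound: 1

1


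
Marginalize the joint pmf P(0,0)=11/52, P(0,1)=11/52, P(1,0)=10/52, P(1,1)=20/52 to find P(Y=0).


P(Y=0) = P(0,0)+P(1,0) = 11/52 + 10/52 = 21/52

21/52


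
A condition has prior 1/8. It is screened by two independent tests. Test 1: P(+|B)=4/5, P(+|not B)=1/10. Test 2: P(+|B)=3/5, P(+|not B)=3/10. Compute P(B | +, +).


After test 1: P(+) = 4/5*1/8 + 1/10*7/8 = 3/16
P(B|+) = (1/10)/(3/16) = 8/15
After test 2 (use post1 as new prior): P(+) = 3/5*8/15 + 3/10*7/15 = 23/50
P(B|+,+) = (8/25)/(23/50) = 16/23

16/23


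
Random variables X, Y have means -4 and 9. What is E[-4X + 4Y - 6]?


E[-4X + 4Y - 6] = -4*E[X] + 4*E[Y] - 6
= (-4)*(-4) + (4)*(9) + (-6)
= 16 + 36 - 6 = 46

46


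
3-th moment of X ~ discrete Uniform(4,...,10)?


E[X^3] = (1/7) * sum(x^3 for x=4..10)
= 2989/7 = 427

427


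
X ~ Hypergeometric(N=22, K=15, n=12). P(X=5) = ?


P(X=5) = C(15,5)*C(7,7) / C(22,12)
= 3003*1 / 646646
= 3003/646646 = 3/646

3/646


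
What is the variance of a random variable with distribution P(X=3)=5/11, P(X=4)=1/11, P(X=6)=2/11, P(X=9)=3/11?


E[X] = 58/11, E[X^2] = 376/11
Var(X) = E[X^2] - (E[X])^2 = 376/11 - (58/11)^2 = 772/121

772/121


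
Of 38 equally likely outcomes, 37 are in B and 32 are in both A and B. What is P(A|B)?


P(A|B) = P(A∩B)/P(B) = (32/38)/(37/38) = 32/37

32/37


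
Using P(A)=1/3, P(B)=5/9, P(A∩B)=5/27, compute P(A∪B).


P(A∪B) = P(A) + P(B) - P(A∩B)
= 1/3 + 5/9 - 5/27 = 19/27

19/27


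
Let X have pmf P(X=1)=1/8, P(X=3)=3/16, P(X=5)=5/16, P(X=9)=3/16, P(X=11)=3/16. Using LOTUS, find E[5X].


E[5X] = sum(g(x)*P(x))
= 5*1/8 + 15*3/16 + 25*5/16 + 45*3/16 + 55*3/16
= 30

30


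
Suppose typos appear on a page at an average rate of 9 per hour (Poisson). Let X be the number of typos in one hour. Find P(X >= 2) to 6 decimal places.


P(X>=2) = 1 - P(X<=1) = 1 - (e^(-9)*9^0/0! + e^(-9)*9^1/1!)
≈ 1 - (0.0001234098 + 0.0011106882)
= 1 - 0.0012340980 = 0.9987659020
≈ 0.998766

0.998766


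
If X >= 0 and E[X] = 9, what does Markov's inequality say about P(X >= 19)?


Markov: P(X >= a) <= E[X]/a
P(X >= 19) <= 9/19

9/19


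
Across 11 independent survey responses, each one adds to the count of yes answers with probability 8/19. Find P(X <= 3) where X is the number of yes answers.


P(X<=3) = P(X=0) + P(X=1) + P(X=2) + P(X=3)
= 285311670611/116490258898219 + 2282493364888/116490258898219 + 8299975872320/116490258898219 + 18109038266880/116490258898219
= 28976819174699/116490258898219

28976819174699/116490258898219


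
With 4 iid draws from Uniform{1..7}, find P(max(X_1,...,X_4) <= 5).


P(max <= 5) = P(all X_i <= 5) = (P(X_1 <= 5))^4
= (5/7)^4 = 625/2401

625/2401


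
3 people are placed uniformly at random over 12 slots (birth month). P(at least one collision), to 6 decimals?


P(all different) = prod((12-i)/12 for i=0..2) = 0.763889
P(at least one match) = 1 - 0.763889 = 0.236111

0.236111


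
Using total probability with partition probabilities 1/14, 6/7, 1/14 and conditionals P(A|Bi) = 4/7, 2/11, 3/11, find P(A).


P(A) = P(A|B1)P(B1) + P(A|B2)P(B2) + P(A|B3)P(B3)
= 4/7*1/14 + 2/11*6/7 + 3/11*1/14
= 2/49 + 12/77 + 3/154 = 233/1078

233/1078


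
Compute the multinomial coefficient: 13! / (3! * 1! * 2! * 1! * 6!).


13! = 6227020800
Denominator: 3!=6 * 1!=1 * 2!=2 * 1!=1 * 6!=720
Coefficient = 6227020800 / 8640 = 720720

720720


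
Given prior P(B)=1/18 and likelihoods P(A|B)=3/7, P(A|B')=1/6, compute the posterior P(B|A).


P(A) = P(A|B)P(B) + P(A|B')P(B') = 3/7*1/18 + 1/6*17/18 = 137/756
P(B|A) = P(A|B)P(B)/P(A) = (1/42)/(137/756) = 18/137

18/137


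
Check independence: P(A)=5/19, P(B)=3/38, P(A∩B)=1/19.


P(A)*P(B) = 5/19*3/38 = 15/722
P(A∩B) = 1/19 != 15/722, so not independent

No, A and B are not independent


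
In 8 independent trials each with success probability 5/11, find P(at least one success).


P(at least one) = 1 - P(none)
P(none) = (1 - 5/11)^8 = (6/11)^8 = 1679616/214358881
P(at least one) = 1 - 1679616/214358881 = 212679265/214358881

212679265/214358881


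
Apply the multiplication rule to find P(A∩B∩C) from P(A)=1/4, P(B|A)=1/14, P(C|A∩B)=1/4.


P(A∩B∩C) = P(A) * P(B|A) * P(C|A∩B)
= 1/4 * 1/14 * 1/4
= 1/56 * 1/4 = 1/224

1/224


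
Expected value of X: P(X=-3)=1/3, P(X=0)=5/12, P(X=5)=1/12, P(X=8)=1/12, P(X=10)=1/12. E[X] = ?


E[X] = sum(x * P(x))
= -3*1/3 + 0*5/12 + 5*1/12 + 8*1/12 + 10*1/12
= 11/12

11/12


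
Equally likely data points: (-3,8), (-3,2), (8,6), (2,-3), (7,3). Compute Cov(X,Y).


E[X]=11/5, E[Y]=16/5, E[XY]=33/5
Cov(X,Y) = E[XY] - E[X]E[Y] = 33/5 - 11/5*16/5 = -11/25

-11/25


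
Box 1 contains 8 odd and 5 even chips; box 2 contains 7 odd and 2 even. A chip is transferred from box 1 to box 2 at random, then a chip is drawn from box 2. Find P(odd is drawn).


P(transfer odd) = 8/13; P(transfer even) = 5/13
If odd transferred: Urn II has 8 odd of 10, so P(odd|odd moved) = 4/5
If even transferred: Urn II has 7 odd of 10, so P(odd|even moved) = 7/10
By total probability: P(odd) = 8/13*4/5 + 5/13*7/10 = 99/130

99/130
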